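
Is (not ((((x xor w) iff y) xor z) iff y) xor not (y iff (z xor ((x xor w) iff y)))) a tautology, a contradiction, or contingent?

contradiction

x  y  z  w  |  (x xor w)  ((x xor w) iff y)  (((x xor w) iff y) xor z)  (z xor ((x xor w) iff y))  φ
F  F  F  F  |      F              T                      T                          T              F
F  F  F  T  |      T              F                      F                          F              F
F  F  T  F  |      F              T                      F                          F              F
F  F  T  T  |      T              F                      T                          T              F
F  T  F  F  |      F              F                      F                          F              F
F  T  F  T  |      T              T                      T                          T              F
F  T  T  F  |      F              F                      T                          T              F
F  T  T  T  |      T              T                      F                          F              F
T  F  F  F  |      T              F                      F                          F              F
T  F  F  T  |      F              T                      T                          T              F
T  F  T  F  |      T              F                      T                          T              F
T  F  T  T  |      F              T                      F                          F              F
T  T  F  F  |      T              T                      T                          T              F
T  T  F  T  |      F              F                      F                          F              F
T  T  T  F  |      T              T                      F                          F              F
T  T  T  T  |      F              F                      T                          T              F
Every row is F, so the formula is a contradiction.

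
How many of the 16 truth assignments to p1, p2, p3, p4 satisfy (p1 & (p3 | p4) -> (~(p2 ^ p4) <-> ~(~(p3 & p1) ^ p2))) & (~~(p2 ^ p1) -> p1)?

10

p1 | p2 | p3 | p4 | φ
-- | -- | -- | -- | -
T  | T  | T  | T  | F
T  | T  | T  | F  | T
T  | T  | F  | T  | T
T  | T  | F  | F  | T
T  | F  | T  | T  | F
T  | F  | T  | F  | T
T  | F  | F  | T  | T
T  | F  | F  | F  | T
F  | T  | T  | T  | F
F  | T  | T  | F  | F
F  | T  | F  | T  | F
F  | T  | F  | F  | F
F  | F  | T  | T  | T
F  | F  | T  | F  | T
F  | F  | F  | T  | T
F  | F  | F  | F  | T
The formula is true on 10 of the 16 rows.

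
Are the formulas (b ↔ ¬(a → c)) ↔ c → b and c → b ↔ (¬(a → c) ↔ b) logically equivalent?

a | b | c || φ | ψ
T | T | T || F | F
T | T | F || T | T
T | F | T || F | F
T | F | F || F | F
F | T | T || F | F
F | T | F || F | F
F | F | T || F | F
F | F | F || T | T
The columns for φ and ψ agree on every row, so they are logically equivalent.

equivalent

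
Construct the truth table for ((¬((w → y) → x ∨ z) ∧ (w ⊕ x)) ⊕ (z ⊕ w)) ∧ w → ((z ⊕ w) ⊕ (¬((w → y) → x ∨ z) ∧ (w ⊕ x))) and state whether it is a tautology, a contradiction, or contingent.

x  y  z  w  |  (w → y)  (x ∨ z)  ((w → y) → (x ∨ z))  ¬((w → y) → (x ∨ z))  (w ⊕ x)  (z ⊕ w)  φ
T  T  T  T  |     T        T              T                    F               F        F     T
T  T  T  F  |     T        T              T                    F               T        T     T
T  T  F  T  |     T        T              T                    F               F        T     T
T  T  F  F  |     T        T              T                    F               T        F     T
T  F  T  T  |     F        T              T                    F               F        F     T
T  F  T  F  |     T        T              T                    F               T        T     T
T  F  F  T  |     F        T              T                    F               F        T     T
T  F  F  F  |     T        T              T                    F               T        F     T
F  T  T  T  |     T        T              T                    F               T        F     T
F  T  T  F  |     T        T              T                    F               F        T     T
F  T  F  T  |     T        F              F                    T               T        T     T
F  T  F  F  |     T        F              F                    T               F        F     T
F  F  T  T  |     F        T              T                    F               T        F     T
F  F  T  F  |     T        T              T                    F               F        T     T
F  F  F  T  |     F        F              T                    F               T        T     T
F  F  F  F  |     T        F              F                    T               F        F     T
Every row is T, so the formula is a tautology.

tautology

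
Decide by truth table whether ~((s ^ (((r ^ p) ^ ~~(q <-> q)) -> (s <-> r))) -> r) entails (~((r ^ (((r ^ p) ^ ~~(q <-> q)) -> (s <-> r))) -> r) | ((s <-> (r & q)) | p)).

no

p | q | r | s || φ | ψ
T | T | T | T || F | T
T | T | T | F || F | T
T | T | F | T || F | T
T | T | F | F || T | T
T | F | T | T || F | T
T | F | T | F || F | T
T | F | F | T || F | T
T | F | F | F || T | T
F | T | T | T || F | T
F | T | T | F || F | F
F | T | F | T || T | F
F | T | F | F || T | T
F | F | T | T || F | F
F | F | T | F || F | T
F | F | F | T || T | F
F | F | F | F || T | T
At p=F, q=T, r=F, s=T we have φ true but ψ false, so φ does not entail ψ.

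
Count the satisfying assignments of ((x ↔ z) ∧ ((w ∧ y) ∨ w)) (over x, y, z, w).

4

x | y | z | w | (x ↔ z) | (w ∧ y) | ((w ∧ y) ∨ w) | ((x ↔ z) ∧ ((w ∧ y) ∨ w))
- | - | - | - | ------- | ------- | ------------- | -------------------------
T | T | T | T |    T    |    T    |       T       |             T            
T | T | T | F |    T    |    F    |       F       |             F            
T | T | F | T |    F    |    T    |       T       |             F            
T | T | F | F |    F    |    F    |       F       |             F            
T | F | T | T |    T    |    F    |       T       |             T            
T | F | T | F |    T    |    F    |       F       |             F            
T | F | F | T |    F    |    F    |       T       |             F            
T | F | F | F |    F    |    F    |       F       |             F            
F | T | T | T |    F    |    T    |       T       |             F            
F | T | T | F |    F    |    F    |       F       |             F            
F | T | F | T |    T    |    T    |       T       |             T            
F | T | F | F |    T    |    F    |       F       |             F            
F | F | T | T |    F    |    F    |       T       |             F            
F | F | T | F |    F    |    F    |       F       |             F            
F | F | F | T |    T    |    F    |       T       |             T            
F | F | F | F |    T    |    F    |       F       |             F            
The formula is true on 4 of the 16 rows.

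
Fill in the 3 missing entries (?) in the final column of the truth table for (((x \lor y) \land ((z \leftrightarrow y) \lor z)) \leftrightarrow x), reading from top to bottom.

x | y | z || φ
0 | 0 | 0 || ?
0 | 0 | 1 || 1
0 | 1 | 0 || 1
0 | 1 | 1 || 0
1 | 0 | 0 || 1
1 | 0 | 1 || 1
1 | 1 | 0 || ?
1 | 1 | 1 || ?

Row x=0, y=0, z=0: ((x \lor y) \land ((z \leftrightarrow y) \lor z)) = 0, so the formula = 1.
Row x=1, y=1, z=0: ((x \lor y) \land ((z \leftrightarrow y) \lor z)) = 0, so the formula = 0.
Row x=1, y=1, z=1: ((x \lor y) \land ((z \leftrightarrow y) \lor z)) = 1, so the formula = 1.

1, 0, 1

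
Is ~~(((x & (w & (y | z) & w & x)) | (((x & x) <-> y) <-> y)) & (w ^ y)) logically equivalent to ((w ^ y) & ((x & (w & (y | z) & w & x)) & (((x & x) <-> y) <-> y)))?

x  y  z  w  |  φ  ψ
0  0  0  0  |  0  0
0  0  0  1  |  0  0
0  0  1  0  |  0  0
0  0  1  1  |  0  0
0  1  0  0  |  0  0
0  1  0  1  |  0  0
0  1  1  0  |  0  0
0  1  1  1  |  0  0
1  0  0  0  |  0  0
1  0  0  1  |  1  0
1  0  1  0  |  0  0
1  0  1  1  |  1  1
1  1  0  0  |  1  0
1  1  0  1  |  0  0
1  1  1  0  |  1  0
1  1  1  1  |  0  0
The columns differ at x=1, y=0, z=0, w=1 (φ=1, ψ=0), so they are not equivalent.

not equivalent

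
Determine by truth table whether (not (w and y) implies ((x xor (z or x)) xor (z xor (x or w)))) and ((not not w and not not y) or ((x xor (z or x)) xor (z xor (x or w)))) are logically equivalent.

x | y | z | w || φ | ψ
0 | 0 | 0 | 0 || 0 | 0
0 | 0 | 0 | 1 || 1 | 1
0 | 0 | 1 | 0 || 0 | 0
0 | 0 | 1 | 1 || 1 | 1
0 | 1 | 0 | 0 || 0 | 0
0 | 1 | 0 | 1 || 1 | 1
0 | 1 | 1 | 0 || 0 | 0
0 | 1 | 1 | 1 || 1 | 1
1 | 0 | 0 | 0 || 1 | 1
1 | 0 | 0 | 1 || 1 | 1
1 | 0 | 1 | 0 || 0 | 0
1 | 0 | 1 | 1 || 0 | 0
1 | 1 | 0 | 0 || 1 | 1
1 | 1 | 0 | 1 || 1 | 1
1 | 1 | 1 | 0 || 0 | 0
1 | 1 | 1 | 1 || 1 | 1
The columns for φ and ψ agree on every row, so they are logically equivalent.

equivalent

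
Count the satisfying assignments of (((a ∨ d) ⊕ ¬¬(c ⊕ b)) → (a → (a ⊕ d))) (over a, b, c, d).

a | b | c | d || φ
T | T | T | T || F
T | T | T | F || T
T | T | F | T || T
T | T | F | F || T
T | F | T | T || T
T | F | T | F || T
T | F | F | T || F
T | F | F | F || T
F | T | T | T || T
F | T | T | F || T
F | T | F | T || T
F | T | F | F || T
F | F | T | T || T
F | F | T | F || T
F | F | F | T || T
F | F | F | F || T
The formula is true on 14 of the 16 rows.

14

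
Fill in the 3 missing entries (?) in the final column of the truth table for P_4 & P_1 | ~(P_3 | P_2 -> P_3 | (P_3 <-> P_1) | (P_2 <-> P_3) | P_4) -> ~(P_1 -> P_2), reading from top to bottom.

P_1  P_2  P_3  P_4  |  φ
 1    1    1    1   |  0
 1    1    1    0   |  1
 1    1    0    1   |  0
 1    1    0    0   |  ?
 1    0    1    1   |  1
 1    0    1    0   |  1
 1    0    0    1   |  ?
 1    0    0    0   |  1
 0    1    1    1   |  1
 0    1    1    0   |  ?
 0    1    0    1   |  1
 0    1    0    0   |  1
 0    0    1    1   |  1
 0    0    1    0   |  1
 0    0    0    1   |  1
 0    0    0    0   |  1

0, 1, 1

Row P_1=1, P_2=1, P_3=0, P_4=0: (P_4 & P_1 | ~(P_3 | P_2 -> P_3 | (P_3 <-> P_1) | (P_2 <-> P_3) | P_4)) = 1, ~(P_1 -> P_2) = 0, so the formula = 0.
Row P_1=1, P_2=0, P_3=0, P_4=1: (P_4 & P_1 | ~(P_3 | P_2 -> P_3 | (P_3 <-> P_1) | (P_2 <-> P_3) | P_4)) = 1, ~(P_1 -> P_2) = 1, so the formula = 1.
Row P_1=0, P_2=1, P_3=1, P_4=0: (P_4 & P_1 | ~(P_3 | P_2 -> P_3 | (P_3 <-> P_1) | (P_2 <-> P_3) | P_4)) = 0, ~(P_1 -> P_2) = 0, so the formula = 1.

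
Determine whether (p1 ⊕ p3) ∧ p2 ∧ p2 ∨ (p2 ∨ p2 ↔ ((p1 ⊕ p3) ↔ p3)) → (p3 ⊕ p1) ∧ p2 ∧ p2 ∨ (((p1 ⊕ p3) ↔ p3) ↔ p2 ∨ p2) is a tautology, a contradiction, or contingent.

tautology

p1 | p2 | p3 || φ
0  | 0  | 0  || 1
0  | 0  | 1  || 1
0  | 1  | 0  || 1
0  | 1  | 1  || 1
1  | 0  | 0  || 1
1  | 0  | 1  || 1
1  | 1  | 0  || 1
1  | 1  | 1  || 1
Every row is 1, so the formula is a tautology.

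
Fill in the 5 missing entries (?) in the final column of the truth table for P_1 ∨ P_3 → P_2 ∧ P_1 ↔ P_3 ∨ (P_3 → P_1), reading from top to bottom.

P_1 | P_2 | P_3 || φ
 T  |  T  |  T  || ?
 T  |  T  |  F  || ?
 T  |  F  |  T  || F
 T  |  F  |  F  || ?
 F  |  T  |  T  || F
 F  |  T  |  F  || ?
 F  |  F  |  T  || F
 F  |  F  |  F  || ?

Row P_1=T, P_2=T, P_3=T: (P_1 ∨ P_3 → P_2 ∧ P_1) = T, (P_3 ∨ (P_3 → P_1)) = T, so the formula = T.
Row P_1=T, P_2=T, P_3=F: (P_1 ∨ P_3 → P_2 ∧ P_1) = T, (P_3 ∨ (P_3 → P_1)) = T, so the formula = T.
Row P_1=T, P_2=F, P_3=F: (P_1 ∨ P_3 → P_2 ∧ P_1) = F, (P_3 ∨ (P_3 → P_1)) = T, so the formula = F.
Row P_1=F, P_2=T, P_3=F: (P_1 ∨ P_3 → P_2 ∧ P_1) = T, (P_3 ∨ (P_3 → P_1)) = T, so the formula = T.
Row P_1=F, P_2=F, P_3=F: (P_1 ∨ P_3 → P_2 ∧ P_1) = T, (P_3 ∨ (P_3 → P_1)) = T, so the formula = T.

T, T, F, T, T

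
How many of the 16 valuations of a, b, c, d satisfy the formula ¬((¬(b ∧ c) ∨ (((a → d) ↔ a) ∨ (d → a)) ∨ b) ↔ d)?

8

a | b | c | d | φ
- | - | - | - | -
1 | 1 | 1 | 1 | 0
1 | 1 | 1 | 0 | 1
1 | 1 | 0 | 1 | 0
1 | 1 | 0 | 0 | 1
1 | 0 | 1 | 1 | 0
1 | 0 | 1 | 0 | 1
1 | 0 | 0 | 1 | 0
1 | 0 | 0 | 0 | 1
0 | 1 | 1 | 1 | 0
0 | 1 | 1 | 0 | 1
0 | 1 | 0 | 1 | 0
0 | 1 | 0 | 0 | 1
0 | 0 | 1 | 1 | 0
0 | 0 | 1 | 0 | 1
0 | 0 | 0 | 1 | 0
0 | 0 | 0 | 0 | 1
The formula is true on 8 of the 16 rows.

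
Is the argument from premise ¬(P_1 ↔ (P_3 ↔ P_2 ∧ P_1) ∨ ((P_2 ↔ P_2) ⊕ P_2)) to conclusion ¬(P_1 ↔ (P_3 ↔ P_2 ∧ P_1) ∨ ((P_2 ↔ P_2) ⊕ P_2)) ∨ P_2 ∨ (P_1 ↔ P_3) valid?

P_1 | P_2 | P_3 || φ | ψ
 1  |  1  |  1  || 0 | 1
 1  |  1  |  0  || 1 | 1
 1  |  0  |  1  || 0 | 1
 1  |  0  |  0  || 0 | 0
 0  |  1  |  1  || 0 | 1
 0  |  1  |  0  || 1 | 1
 0  |  0  |  1  || 1 | 1
 0  |  0  |  0  || 1 | 1
In every row where φ is true, ψ is also true, so φ ⊨ ψ.

yes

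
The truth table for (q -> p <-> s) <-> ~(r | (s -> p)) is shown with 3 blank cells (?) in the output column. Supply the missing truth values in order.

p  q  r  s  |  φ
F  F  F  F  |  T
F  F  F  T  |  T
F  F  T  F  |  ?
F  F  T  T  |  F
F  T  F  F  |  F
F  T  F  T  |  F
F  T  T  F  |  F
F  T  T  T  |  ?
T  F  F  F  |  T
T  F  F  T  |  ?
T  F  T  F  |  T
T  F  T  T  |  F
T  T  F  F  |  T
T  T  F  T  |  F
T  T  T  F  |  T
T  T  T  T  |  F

T, T, F

Row p=F, q=F, r=T, s=F: (q -> p <-> s) = F, ~(r | (s -> p)) = F, so the formula = T.
Row p=F, q=T, r=T, s=T: (q -> p <-> s) = F, ~(r | (s -> p)) = F, so the formula = T.
Row p=T, q=F, r=F, s=T: (q -> p <-> s) = T, ~(r | (s -> p)) = F, so the formula = F.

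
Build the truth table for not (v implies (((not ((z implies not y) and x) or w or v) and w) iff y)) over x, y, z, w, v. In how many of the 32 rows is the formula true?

x | y | z | w | v | φ
- | - | - | - | - | -
0 | 0 | 0 | 0 | 0 | 0
0 | 0 | 0 | 0 | 1 | 0
0 | 0 | 0 | 1 | 0 | 0
0 | 0 | 0 | 1 | 1 | 1
0 | 0 | 1 | 0 | 0 | 0
0 | 0 | 1 | 0 | 1 | 0
0 | 0 | 1 | 1 | 0 | 0
0 | 0 | 1 | 1 | 1 | 1
0 | 1 | 0 | 0 | 0 | 0
0 | 1 | 0 | 0 | 1 | 1
0 | 1 | 0 | 1 | 0 | 0
0 | 1 | 0 | 1 | 1 | 0
0 | 1 | 1 | 0 | 0 | 0
0 | 1 | 1 | 0 | 1 | 1
0 | 1 | 1 | 1 | 0 | 0
0 | 1 | 1 | 1 | 1 | 0
1 | 0 | 0 | 0 | 0 | 0
1 | 0 | 0 | 0 | 1 | 0
1 | 0 | 0 | 1 | 0 | 0
1 | 0 | 0 | 1 | 1 | 1
1 | 0 | 1 | 0 | 0 | 0
1 | 0 | 1 | 0 | 1 | 0
1 | 0 | 1 | 1 | 0 | 0
1 | 0 | 1 | 1 | 1 | 1
1 | 1 | 0 | 0 | 0 | 0
1 | 1 | 0 | 0 | 1 | 1
1 | 1 | 0 | 1 | 0 | 0
1 | 1 | 0 | 1 | 1 | 0
1 | 1 | 1 | 0 | 0 | 0
1 | 1 | 1 | 0 | 1 | 1
1 | 1 | 1 | 1 | 0 | 0
1 | 1 | 1 | 1 | 1 | 0
The formula is true on 8 of the 32 rows.

8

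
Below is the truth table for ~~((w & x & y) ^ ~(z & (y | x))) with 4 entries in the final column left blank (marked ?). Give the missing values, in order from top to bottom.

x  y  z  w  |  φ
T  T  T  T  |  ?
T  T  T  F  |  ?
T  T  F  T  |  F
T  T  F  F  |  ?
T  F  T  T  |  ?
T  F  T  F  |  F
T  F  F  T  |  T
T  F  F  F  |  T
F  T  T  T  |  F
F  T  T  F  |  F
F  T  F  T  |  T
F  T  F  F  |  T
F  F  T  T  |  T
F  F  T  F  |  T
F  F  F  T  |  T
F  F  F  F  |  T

Row x=T, y=T, z=T, w=T: ((w & x & y) ^ ~(z & (y | x))) = T, ~((w & x & y) ^ ~(z & (y | x))) = F, so the formula = T.
Row x=T, y=T, z=T, w=F: ((w & x & y) ^ ~(z & (y | x))) = F, ~((w & x & y) ^ ~(z & (y | x))) = T, so the formula = F.
Row x=T, y=T, z=F, w=F: ((w & x & y) ^ ~(z & (y | x))) = T, ~((w & x & y) ^ ~(z & (y | x))) = F, so the formula = T.
Row x=T, y=F, z=T, w=T: ((w & x & y) ^ ~(z & (y | x))) = F, ~((w & x & y) ^ ~(z & (y | x))) = T, so the formula = F.

T, F, T, F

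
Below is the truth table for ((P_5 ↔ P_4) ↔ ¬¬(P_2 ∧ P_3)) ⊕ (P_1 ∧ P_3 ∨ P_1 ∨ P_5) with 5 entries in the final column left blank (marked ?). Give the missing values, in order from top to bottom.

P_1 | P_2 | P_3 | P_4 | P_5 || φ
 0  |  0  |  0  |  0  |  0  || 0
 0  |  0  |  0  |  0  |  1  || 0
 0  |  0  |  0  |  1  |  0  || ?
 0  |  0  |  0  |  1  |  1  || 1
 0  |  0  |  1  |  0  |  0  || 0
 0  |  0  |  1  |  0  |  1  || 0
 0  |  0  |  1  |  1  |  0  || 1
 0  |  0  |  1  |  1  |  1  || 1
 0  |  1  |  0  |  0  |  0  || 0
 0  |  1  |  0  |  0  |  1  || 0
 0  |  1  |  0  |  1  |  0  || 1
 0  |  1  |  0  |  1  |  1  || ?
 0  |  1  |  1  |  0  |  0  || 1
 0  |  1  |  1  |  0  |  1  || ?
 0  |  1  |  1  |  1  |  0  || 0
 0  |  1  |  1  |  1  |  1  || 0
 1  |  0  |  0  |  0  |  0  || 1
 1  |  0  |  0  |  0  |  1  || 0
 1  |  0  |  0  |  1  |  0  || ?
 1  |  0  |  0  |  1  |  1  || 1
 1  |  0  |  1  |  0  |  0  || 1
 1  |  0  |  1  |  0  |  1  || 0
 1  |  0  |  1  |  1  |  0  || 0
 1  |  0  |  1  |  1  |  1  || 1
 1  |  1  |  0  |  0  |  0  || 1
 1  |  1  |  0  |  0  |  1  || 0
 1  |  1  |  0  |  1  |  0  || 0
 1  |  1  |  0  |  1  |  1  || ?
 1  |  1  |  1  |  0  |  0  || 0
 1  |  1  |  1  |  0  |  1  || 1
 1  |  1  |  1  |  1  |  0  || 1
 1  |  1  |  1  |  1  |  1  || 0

1, 1, 1, 0, 1

Row P_1=0, P_2=0, P_3=0, P_4=1, P_5=0: ((P_5 ↔ P_4) ↔ ¬¬(P_2 ∧ P_3)) = 1, (P_1 ∧ P_3 ∨ P_1 ∨ P_5) = 0, so the formula = 1.
Row P_1=0, P_2=1, P_3=0, P_4=1, P_5=1: ((P_5 ↔ P_4) ↔ ¬¬(P_2 ∧ P_3)) = 0, (P_1 ∧ P_3 ∨ P_1 ∨ P_5) = 1, so the formula = 1.
Row P_1=0, P_2=1, P_3=1, P_4=0, P_5=1: ((P_5 ↔ P_4) ↔ ¬¬(P_2 ∧ P_3)) = 0, (P_1 ∧ P_3 ∨ P_1 ∨ P_5) = 1, so the formula = 1.
Row P_1=1, P_2=0, P_3=0, P_4=1, P_5=0: ((P_5 ↔ P_4) ↔ ¬¬(P_2 ∧ P_3)) = 1, (P_1 ∧ P_3 ∨ P_1 ∨ P_5) = 1, so the formula = 0.
Row P_1=1, P_2=1, P_3=0, P_4=1, P_5=1: ((P_5 ↔ P_4) ↔ ¬¬(P_2 ∧ P_3)) = 0, (P_1 ∧ P_3 ∨ P_1 ∨ P_5) = 1, so the formula = 1.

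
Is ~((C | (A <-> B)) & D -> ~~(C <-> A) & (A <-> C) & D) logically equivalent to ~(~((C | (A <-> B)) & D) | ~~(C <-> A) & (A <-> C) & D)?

equivalent

A  B  C  D  |  φ  ψ
1  1  1  1  |  0  0
1  1  1  0  |  0  0
1  1  0  1  |  1  1
1  1  0  0  |  0  0
1  0  1  1  |  0  0
1  0  1  0  |  0  0
1  0  0  1  |  0  0
1  0  0  0  |  0  0
0  1  1  1  |  1  1
0  1  1  0  |  0  0
0  1  0  1  |  0  0
0  1  0  0  |  0  0
0  0  1  1  |  1  1
0  0  1  0  |  0  0
0  0  0  1  |  0  0
0  0  0  0  |  0  0
The columns for φ and ψ agree on every row, so they are logically equivalent.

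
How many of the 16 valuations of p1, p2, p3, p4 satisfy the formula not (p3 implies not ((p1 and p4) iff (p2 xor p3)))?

p1 | p2 | p3 | p4 | (p1 and p4) | (p2 xor p3) | φ
-- | -- | -- | -- | ----------- | ----------- | -
T  | T  | T  | T  |      T      |      F      | F
T  | T  | T  | F  |      F      |      F      | T
T  | T  | F  | T  |      T      |      T      | F
T  | T  | F  | F  |      F      |      T      | F
T  | F  | T  | T  |      T      |      T      | T
T  | F  | T  | F  |      F      |      T      | F
T  | F  | F  | T  |      T      |      F      | F
T  | F  | F  | F  |      F      |      F      | F
F  | T  | T  | T  |      F      |      F      | T
F  | T  | T  | F  |      F      |      F      | T
F  | T  | F  | T  |      F      |      T      | F
F  | T  | F  | F  |      F      |      T      | F
F  | F  | T  | T  |      F      |      T      | F
F  | F  | T  | F  |      F      |      T      | F
F  | F  | F  | T  |      F      |      F      | F
F  | F  | F  | F  |      F      |      F      | F
The formula is true on 4 of the 16 rows.

4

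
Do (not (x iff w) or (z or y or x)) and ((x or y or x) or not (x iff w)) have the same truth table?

not equivalent

x | y | z | w || φ | ψ
T | T | T | T || T | T
T | T | T | F || T | T
T | T | F | T || T | T
T | T | F | F || T | T
T | F | T | T || T | T
T | F | T | F || T | T
T | F | F | T || T | T
T | F | F | F || T | T
F | T | T | T || T | T
F | T | T | F || T | T
F | T | F | T || T | T
F | T | F | F || T | T
F | F | T | T || T | T
F | F | T | F || T | F
F | F | F | T || T | T
F | F | F | F || F | F
The columns differ at x=F, y=F, z=T, w=F (φ=T, ψ=F), so they are not equivalent.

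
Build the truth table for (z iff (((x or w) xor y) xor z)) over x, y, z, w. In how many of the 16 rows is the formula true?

  x   |   y   |   z   |   w   || (x or w) | ((x or w) xor y) | (((x or w) xor y) xor z) |   φ  
 True |  True |  True |  True ||   True   |      False       |           True           |  True
 True |  True |  True | False ||   True   |      False       |           True           |  True
 True |  True | False |  True ||   True   |      False       |          False           |  True
 True |  True | False | False ||   True   |      False       |          False           |  True
 True | False |  True |  True ||   True   |       True       |          False           | False
 True | False |  True | False ||   True   |       True       |          False           | False
 True | False | False |  True ||   True   |       True       |           True           | False
 True | False | False | False ||   True   |       True       |           True           | False
False |  True |  True |  True ||   True   |      False       |           True           |  True
False |  True |  True | False ||  False   |       True       |          False           | False
False |  True | False |  True ||   True   |      False       |          False           |  True
False |  True | False | False ||  False   |       True       |           True           | False
False | False |  True |  True ||   True   |       True       |          False           | False
False | False |  True | False ||  False   |      False       |           True           |  True
False | False | False |  True ||   True   |       True       |           True           | False
False | False | False | False ||  False   |      False       |          False           |  True
The formula is true on 8 of the 16 rows.

8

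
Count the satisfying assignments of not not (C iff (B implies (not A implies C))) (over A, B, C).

5

A | B | C || φ
T | T | T || T
T | T | F || F
T | F | T || T
T | F | F || F
F | T | T || T
F | T | F || T
F | F | T || T
F | F | F || F
The formula is true on 5 of the 8 rows.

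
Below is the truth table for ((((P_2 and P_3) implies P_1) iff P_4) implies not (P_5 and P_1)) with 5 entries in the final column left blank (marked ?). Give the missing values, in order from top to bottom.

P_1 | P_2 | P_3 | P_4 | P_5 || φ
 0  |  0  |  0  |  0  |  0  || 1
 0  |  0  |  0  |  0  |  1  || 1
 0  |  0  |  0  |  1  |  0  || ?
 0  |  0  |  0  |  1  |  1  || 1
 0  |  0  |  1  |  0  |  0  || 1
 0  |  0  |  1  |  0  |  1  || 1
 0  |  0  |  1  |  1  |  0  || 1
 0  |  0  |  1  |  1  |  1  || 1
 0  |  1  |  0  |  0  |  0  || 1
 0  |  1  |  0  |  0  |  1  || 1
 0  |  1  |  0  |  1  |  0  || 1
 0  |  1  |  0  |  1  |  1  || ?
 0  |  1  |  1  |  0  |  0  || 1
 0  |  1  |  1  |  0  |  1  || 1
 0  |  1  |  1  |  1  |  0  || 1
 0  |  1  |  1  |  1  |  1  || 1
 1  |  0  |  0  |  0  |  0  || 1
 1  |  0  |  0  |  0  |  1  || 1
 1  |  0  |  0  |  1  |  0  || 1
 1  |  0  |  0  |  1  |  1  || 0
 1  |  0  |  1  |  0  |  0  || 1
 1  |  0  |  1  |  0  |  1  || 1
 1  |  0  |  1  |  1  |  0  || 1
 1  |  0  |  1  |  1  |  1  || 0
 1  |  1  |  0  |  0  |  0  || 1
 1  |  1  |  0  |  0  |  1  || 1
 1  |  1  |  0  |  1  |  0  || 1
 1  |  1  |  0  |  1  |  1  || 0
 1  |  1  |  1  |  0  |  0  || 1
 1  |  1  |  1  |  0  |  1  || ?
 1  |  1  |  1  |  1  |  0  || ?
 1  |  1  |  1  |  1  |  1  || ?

1, 1, 1, 1, 0

Row P_1=0, P_2=0, P_3=0, P_4=1, P_5=0: (((P_2 and P_3) implies P_1) iff P_4) = 1, not (P_5 and P_1) = 1, so the formula = 1.
Row P_1=0, P_2=1, P_3=0, P_4=1, P_5=1: (((P_2 and P_3) implies P_1) iff P_4) = 1, not (P_5 and P_1) = 1, so the formula = 1.
Row P_1=1, P_2=1, P_3=1, P_4=0, P_5=1: (((P_2 and P_3) implies P_1) iff P_4) = 0, not (P_5 and P_1) = 0, so the formula = 1.
Row P_1=1, P_2=1, P_3=1, P_4=1, P_5=0: (((P_2 and P_3) implies P_1) iff P_4) = 1, not (P_5 and P_1) = 1, so the formula = 1.
Row P_1=1, P_2=1, P_3=1, P_4=1, P_5=1: (((P_2 and P_3) implies P_1) iff P_4) = 1, not (P_5 and P_1) = 0, so the formula = 0.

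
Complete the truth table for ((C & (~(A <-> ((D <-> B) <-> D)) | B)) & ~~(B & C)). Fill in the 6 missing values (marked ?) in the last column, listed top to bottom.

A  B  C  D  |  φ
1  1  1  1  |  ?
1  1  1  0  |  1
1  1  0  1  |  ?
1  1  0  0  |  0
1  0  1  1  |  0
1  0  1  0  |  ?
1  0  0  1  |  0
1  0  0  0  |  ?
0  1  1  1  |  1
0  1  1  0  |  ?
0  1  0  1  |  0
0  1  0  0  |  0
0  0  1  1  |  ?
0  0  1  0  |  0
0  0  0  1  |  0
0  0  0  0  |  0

1, 0, 0, 0, 1, 0

Row A=1, B=1, C=1, D=1: (C & (~(A <-> ((D <-> B) <-> D)) | B)) = 1, ~~(B & C) = 1, so the formula = 1.
Row A=1, B=1, C=0, D=1: (C & (~(A <-> ((D <-> B) <-> D)) | B)) = 0, ~~(B & C) = 0, so the formula = 0.
Row A=1, B=0, C=1, D=0: (C & (~(A <-> ((D <-> B) <-> D)) | B)) = 1, ~~(B & C) = 0, so the formula = 0.
Row A=1, B=0, C=0, D=0: (C & (~(A <-> ((D <-> B) <-> D)) | B)) = 0, ~~(B & C) = 0, so the formula = 0.
Row A=0, B=1, C=1, D=0: (C & (~(A <-> ((D <-> B) <-> D)) | B)) = 1, ~~(B & C) = 1, so the formula = 1.
Row A=0, B=0, C=1, D=1: (C & (~(A <-> ((D <-> B) <-> D)) | B)) = 0, ~~(B & C) = 0, so the formula = 0.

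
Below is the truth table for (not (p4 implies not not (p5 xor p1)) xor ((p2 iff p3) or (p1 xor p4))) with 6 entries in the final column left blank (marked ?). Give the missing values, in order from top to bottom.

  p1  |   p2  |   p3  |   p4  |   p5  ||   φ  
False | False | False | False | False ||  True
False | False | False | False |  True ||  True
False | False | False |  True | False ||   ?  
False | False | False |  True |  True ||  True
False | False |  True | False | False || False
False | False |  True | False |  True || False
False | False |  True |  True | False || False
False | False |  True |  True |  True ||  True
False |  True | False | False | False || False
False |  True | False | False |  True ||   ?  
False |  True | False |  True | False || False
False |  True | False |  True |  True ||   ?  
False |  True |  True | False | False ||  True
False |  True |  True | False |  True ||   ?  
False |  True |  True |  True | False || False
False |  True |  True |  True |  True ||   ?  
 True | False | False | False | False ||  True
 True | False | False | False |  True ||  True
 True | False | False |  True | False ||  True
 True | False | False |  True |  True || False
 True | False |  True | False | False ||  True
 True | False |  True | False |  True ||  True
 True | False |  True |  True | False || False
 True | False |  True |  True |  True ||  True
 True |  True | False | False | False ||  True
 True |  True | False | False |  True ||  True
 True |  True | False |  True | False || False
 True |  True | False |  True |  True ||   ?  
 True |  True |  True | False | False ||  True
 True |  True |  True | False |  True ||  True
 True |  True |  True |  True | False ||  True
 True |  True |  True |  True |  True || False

False, False, True, True, True, True

Row p1=False, p2=False, p3=False, p4=True, p5=False: not (p4 implies not not (p5 xor p1)) = True, ((p2 iff p3) or (p1 xor p4)) = True, so the formula = False.
Row p1=False, p2=True, p3=False, p4=False, p5=True: not (p4 implies not not (p5 xor p1)) = False, ((p2 iff p3) or (p1 xor p4)) = False, so the formula = False.
Row p1=False, p2=True, p3=False, p4=True, p5=True: not (p4 implies not not (p5 xor p1)) = False, ((p2 iff p3) or (p1 xor p4)) = True, so the formula = True.
Row p1=False, p2=True, p3=True, p4=False, p5=True: not (p4 implies not not (p5 xor p1)) = False, ((p2 iff p3) or (p1 xor p4)) = True, so the formula = True.
Row p1=False, p2=True, p3=True, p4=True, p5=True: not (p4 implies not not (p5 xor p1)) = False, ((p2 iff p3) or (p1 xor p4)) = True, so the formula = True.
Row p1=True, p2=True, p3=False, p4=True, p5=True: not (p4 implies not not (p5 xor p1)) = True, ((p2 iff p3) or (p1 xor p4)) = False, so the formula = True.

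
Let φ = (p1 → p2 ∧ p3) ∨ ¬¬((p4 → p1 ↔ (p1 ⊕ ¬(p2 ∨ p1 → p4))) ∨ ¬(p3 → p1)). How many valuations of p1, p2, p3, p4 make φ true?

13

  p1     p2     p3     p4   |    φ  
False  False  False  False  |   True
False  False  False   True  |   True
False  False   True  False  |   True
False  False   True   True  |   True
False   True  False  False  |   True
False   True  False   True  |   True
False   True   True  False  |   True
False   True   True   True  |   True
 True  False  False  False  |  False
 True  False  False   True  |   True
 True  False   True  False  |  False
 True  False   True   True  |   True
 True   True  False  False  |  False
 True   True  False   True  |   True
 True   True   True  False  |   True
 True   True   True   True  |   True
The formula is true on 13 of the 16 rows.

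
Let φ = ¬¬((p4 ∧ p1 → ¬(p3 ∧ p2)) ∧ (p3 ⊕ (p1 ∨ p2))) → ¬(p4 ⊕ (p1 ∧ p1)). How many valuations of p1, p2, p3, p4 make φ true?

12

p1  p2  p3  p4  |  (p4 ∧ p1)  (p3 ∧ p2)  ¬(p3 ∧ p2)  ((p4 ∧ p1) → ¬(p3 ∧ p2))  (p1 ∨ p2)  (p3 ⊕ (p1 ∨ p2))  (p1 ∧ p1)  (p4 ⊕ (p1 ∧ p1))  ¬(p4 ⊕ (p1 ∧ p1))  φ
T   T   T   T   |      T          T          F                  F                  T             F              T             F                  T          T
T   T   T   F   |      F          T          F                  T                  T             F              T             T                  F          T
T   T   F   T   |      T          F          T                  T                  T             T              T             F                  T          T
T   T   F   F   |      F          F          T                  T                  T             T              T             T                  F          F
T   F   T   T   |      T          F          T                  T                  T             F              T             F                  T          T
T   F   T   F   |      F          F          T                  T                  T             F              T             T                  F          T
T   F   F   T   |      T          F          T                  T                  T             T              T             F                  T          T
T   F   F   F   |      F          F          T                  T                  T             T              T             T                  F          F
F   T   T   T   |      F          T          F                  T                  T             F              F             T                  F          T
F   T   T   F   |      F          T          F                  T                  T             F              F             F                  T          T
F   T   F   T   |      F          F          T                  T                  T             T              F             T                  F          F
F   T   F   F   |      F          F          T                  T                  T             T              F             F                  T          T
F   F   T   T   |      F          F          T                  T                  F             T              F             T                  F          F
F   F   T   F   |      F          F          T                  T                  F             T              F             F                  T          T
F   F   F   T   |      F          F          T                  T                  F             F              F             T                  F          T
F   F   F   F   |      F          F          T                  T                  F             F              F             F                  T          T
The formula is true on 12 of the 16 rows.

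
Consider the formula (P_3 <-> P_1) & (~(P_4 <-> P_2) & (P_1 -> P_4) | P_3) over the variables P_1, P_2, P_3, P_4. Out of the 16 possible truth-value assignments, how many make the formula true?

P_1 | P_2 | P_3 | P_4 | (P_3 <-> P_1) | (P_4 <-> P_2) | ~(P_4 <-> P_2) | (P_1 -> P_4) | φ
--- | --- | --- | --- | ------------- | ------------- | -------------- | ------------ | -
 T  |  T  |  T  |  T  |       T       |       T       |       F        |      T       | T
 T  |  T  |  T  |  F  |       T       |       F       |       T        |      F       | T
 T  |  T  |  F  |  T  |       F       |       T       |       F        |      T       | F
 T  |  T  |  F  |  F  |       F       |       F       |       T        |      F       | F
 T  |  F  |  T  |  T  |       T       |       F       |       T        |      T       | T
 T  |  F  |  T  |  F  |       T       |       T       |       F        |      F       | T
 T  |  F  |  F  |  T  |       F       |       F       |       T        |      T       | F
 T  |  F  |  F  |  F  |       F       |       T       |       F        |      F       | F
 F  |  T  |  T  |  T  |       F       |       T       |       F        |      T       | F
 F  |  T  |  T  |  F  |       F       |       F       |       T        |      T       | F
 F  |  T  |  F  |  T  |       T       |       T       |       F        |      T       | F
 F  |  T  |  F  |  F  |       T       |       F       |       T        |      T       | T
 F  |  F  |  T  |  T  |       F       |       F       |       T        |      T       | F
 F  |  F  |  T  |  F  |       F       |       T       |       F        |      T       | F
 F  |  F  |  F  |  T  |       T       |       F       |       T        |      T       | T
 F  |  F  |  F  |  F  |       T       |       T       |       F        |      T       | F
The formula is true on 6 of the 16 rows.

6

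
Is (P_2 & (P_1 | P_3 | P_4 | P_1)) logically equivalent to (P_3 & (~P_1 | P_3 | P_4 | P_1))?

P_1 | P_2 | P_3 | P_4 || φ | ψ
 F  |  F  |  F  |  F  || F | F
 F  |  F  |  F  |  T  || F | F
 F  |  F  |  T  |  F  || F | T
 F  |  F  |  T  |  T  || F | T
 F  |  T  |  F  |  F  || F | F
 F  |  T  |  F  |  T  || T | F
 F  |  T  |  T  |  F  || T | T
 F  |  T  |  T  |  T  || T | T
 T  |  F  |  F  |  F  || F | F
 T  |  F  |  F  |  T  || F | F
 T  |  F  |  T  |  F  || F | T
 T  |  F  |  T  |  T  || F | T
 T  |  T  |  F  |  F  || T | F
 T  |  T  |  F  |  T  || T | F
 T  |  T  |  T  |  F  || T | T
 T  |  T  |  T  |  T  || T | T
The columns differ at P_1=F, P_2=F, P_3=T, P_4=F (φ=F, ψ=T), so they are not equivalent.

not equivalent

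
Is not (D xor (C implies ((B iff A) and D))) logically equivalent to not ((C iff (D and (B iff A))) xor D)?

not equivalent

A  B  C  D  |  φ  ψ
T  T  T  T  |  T  T
T  T  T  F  |  T  T
T  T  F  T  |  T  F
T  T  F  F  |  F  F
T  F  T  T  |  F  F
T  F  T  F  |  T  T
T  F  F  T  |  T  T
T  F  F  F  |  F  F
F  T  T  T  |  F  F
F  T  T  F  |  T  T
F  T  F  T  |  T  T
F  T  F  F  |  F  F
F  F  T  T  |  T  T
F  F  T  F  |  T  T
F  F  F  T  |  T  F
F  F  F  F  |  F  F
The columns differ at A=T, B=T, C=F, D=T (φ=T, ψ=F), so they are not equivalent.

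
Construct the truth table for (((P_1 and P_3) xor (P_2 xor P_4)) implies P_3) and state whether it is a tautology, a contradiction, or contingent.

P_1  P_2  P_3  P_4  |  φ
 1    1    1    1   |  1
 1    1    1    0   |  1
 1    1    0    1   |  1
 1    1    0    0   |  0
 1    0    1    1   |  1
 1    0    1    0   |  1
 1    0    0    1   |  0
 1    0    0    0   |  1
 0    1    1    1   |  1
 0    1    1    0   |  1
 0    1    0    1   |  1
 0    1    0    0   |  0
 0    0    1    1   |  1
 0    0    1    0   |  1
 0    0    0    1   |  0
 0    0    0    0   |  1
12 of 16 rows are 1, so the formula is contingent.

contingent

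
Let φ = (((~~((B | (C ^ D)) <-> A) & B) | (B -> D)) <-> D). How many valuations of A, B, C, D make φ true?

10

  A      B      C      D       (C ^ D)  (B | (C ^ D))  ((B | (C ^ D)) <-> A)  ~((B | (C ^ D)) <-> A)  ~~((B | (C ^ D)) <-> A)  (B -> D)    φ  
False  False  False  False      False       False               True                  False                     True             True    False
False  False  False   True       True        True              False                   True                    False             True     True
False  False   True  False       True        True              False                   True                    False             True    False
False  False   True   True      False       False               True                  False                     True             True     True
False   True  False  False      False        True              False                   True                    False            False     True
False   True  False   True       True        True              False                   True                    False             True     True
False   True   True  False       True        True              False                   True                    False            False     True
False   True   True   True      False        True              False                   True                    False             True     True
 True  False  False  False      False       False              False                   True                    False             True    False
 True  False  False   True       True        True               True                  False                     True             True     True
 True  False   True  False       True        True               True                  False                     True             True    False
 True  False   True   True      False       False              False                   True                    False             True     True
 True   True  False  False      False        True               True                  False                     True            False    False
 True   True  False   True       True        True               True                  False                     True             True     True
 True   True   True  False       True        True               True                  False                     True            False    False
 True   True   True   True      False        True               True                  False                     True             True     True
The formula is true on 10 of the 16 rows.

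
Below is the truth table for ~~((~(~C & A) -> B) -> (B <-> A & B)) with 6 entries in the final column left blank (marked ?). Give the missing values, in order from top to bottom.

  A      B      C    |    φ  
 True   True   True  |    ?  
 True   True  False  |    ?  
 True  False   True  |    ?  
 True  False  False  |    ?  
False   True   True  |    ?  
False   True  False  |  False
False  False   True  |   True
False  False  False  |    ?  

True, True, True, True, False, True

Row A=True, B=True, C=True: ((~(~C & A) -> B) -> (B <-> A & B)) = True, ~((~(~C & A) -> B) -> (B <-> A & B)) = False, so the formula = True.
Row A=True, B=True, C=False: ((~(~C & A) -> B) -> (B <-> A & B)) = True, ~((~(~C & A) -> B) -> (B <-> A & B)) = False, so the formula = True.
Row A=True, B=False, C=True: ((~(~C & A) -> B) -> (B <-> A & B)) = True, ~((~(~C & A) -> B) -> (B <-> A & B)) = False, so the formula = True.
Row A=True, B=False, C=False: ((~(~C & A) -> B) -> (B <-> A & B)) = True, ~((~(~C & A) -> B) -> (B <-> A & B)) = False, so the formula = True.
Row A=False, B=True, C=True: ((~(~C & A) -> B) -> (B <-> A & B)) = False, ~((~(~C & A) -> B) -> (B <-> A & B)) = True, so the formula = False.
Row A=False, B=False, C=False: ((~(~C & A) -> B) -> (B <-> A & B)) = True, ~((~(~C & A) -> B) -> (B <-> A & B)) = False, so the formula = True.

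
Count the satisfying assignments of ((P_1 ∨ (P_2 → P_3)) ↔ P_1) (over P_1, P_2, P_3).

P_1 | P_2 | P_3 || ((P_1 ∨ (P_2 → P_3)) ↔ P_1)
 F  |  F  |  F  ||              F             
 F  |  F  |  T  ||              F             
 F  |  T  |  F  ||              T             
 F  |  T  |  T  ||              F             
 T  |  F  |  F  ||              T             
 T  |  F  |  T  ||              T             
 T  |  T  |  F  ||              T             
 T  |  T  |  T  ||              T             
The formula is true on 5 of the 8 rows.

5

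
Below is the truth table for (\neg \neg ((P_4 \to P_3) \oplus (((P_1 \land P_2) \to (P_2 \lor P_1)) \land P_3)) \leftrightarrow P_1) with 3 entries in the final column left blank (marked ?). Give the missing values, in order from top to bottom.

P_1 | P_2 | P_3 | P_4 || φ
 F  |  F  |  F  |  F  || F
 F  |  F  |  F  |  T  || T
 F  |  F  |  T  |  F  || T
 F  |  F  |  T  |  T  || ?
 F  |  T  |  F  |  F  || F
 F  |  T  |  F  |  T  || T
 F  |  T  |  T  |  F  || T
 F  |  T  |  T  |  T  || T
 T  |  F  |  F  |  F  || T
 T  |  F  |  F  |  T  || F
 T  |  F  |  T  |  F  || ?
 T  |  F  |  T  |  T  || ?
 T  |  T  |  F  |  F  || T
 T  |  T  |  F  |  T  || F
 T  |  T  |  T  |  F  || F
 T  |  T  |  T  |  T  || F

T, F, F

Row P_1=F, P_2=F, P_3=T, P_4=T: \neg \neg ((P_4 \to P_3) \oplus (((P_1 \land P_2) \to (P_2 \lor P_1)) \land P_3)) = F, so the formula = T.
Row P_1=T, P_2=F, P_3=T, P_4=F: \neg \neg ((P_4 \to P_3) \oplus (((P_1 \land P_2) \to (P_2 \lor P_1)) \land P_3)) = F, so the formula = F.
Row P_1=T, P_2=F, P_3=T, P_4=T: \neg \neg ((P_4 \to P_3) \oplus (((P_1 \land P_2) \to (P_2 \lor P_1)) \land P_3)) = F, so the formula = F.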